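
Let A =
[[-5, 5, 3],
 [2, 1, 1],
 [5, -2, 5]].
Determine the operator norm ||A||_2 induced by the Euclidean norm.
||A||_2 ≈ 8.8377 (= sqrt(largest eigenvalue of A^T A))

||A||_2 = sigma_max(A) = sqrt(lambda_max(A^T A)). Form the symmetric matrix M = A^T A =
[[54, -33, 12],
 [-33, 30, 6],
 [12, 6, 35]].
Its characteristic polynomial (trace, sum of principal 2x2 minors, determinant of M give the coefficients) is
  p(λ) = det(λ I - M) = λ^3 - 119λ^2 + 3291λ - 7569.
No integer candidate from the rational root theorem (±divisors of 7569) is a root, so the roots are irrational. The cubic discriminant is Δ = 11587809744 > 0, so there are three distinct real roots. p(2) = -1455 and p(3) = 1260 have opposite signs, so a root lies in (2, 3); Newton's method refines it to λ ≈ 2.5257. p(38) = 525 and p(39) = -900 have opposite signs, so a root lies in (38, 39); Newton's method refines it to λ ≈ 38.369. p(78) = -315 and p(79) = 2780 have opposite signs, so a root lies in (78, 79); Newton's method refines it to λ ≈ 78.1053. Check (Vieta): the three roots sum to 119, matching tr M = 119.
So the eigenvalues of A^T A are ≈ 2.5257, 38.369, 78.1053 (all ≥ 0, as they must be for A^T A). The largest is λ_max ≈ 78.1053, hence ||A||_2 = sqrt(λ_max) ≈ 8.8377.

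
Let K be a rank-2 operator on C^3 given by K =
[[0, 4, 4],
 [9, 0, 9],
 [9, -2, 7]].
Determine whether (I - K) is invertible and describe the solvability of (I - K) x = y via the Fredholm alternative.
(I - K) is invertible (det(I - K) = -60 ≠ 0), so for every y in C^3 the equation (I - K) x = y has a unique solution.

K has rank 2 and factors as K = U V^T = u1 v1^T + u2 v2^T with u1 = (2, 3, 2), v1 = (0, 2, 2), u2 = (0, -3, -3), v2 = (-3, 2, -1) (multiplying out reproduces the displayed K). The nonzero eigenvalues of U V^T coincide with those of the 2 x 2 matrix G = V^T U = [[v1·u1, v1·u2], [v2·u1, v2·u2]] = [[10, -12], [-2, -3]], and by the Sylvester determinant identity det(I_3 - U V^T) = det(I_2 - V^T U) = det([[-9, 12], [2, 4]]) = (-9)(4) - (12)(2) = -60. (Direct check: I - K =
[[1, -4, -4],
 [-9, 1, -9],
 [-9, 2, -6]]
has determinant -60.) The finite-dimensional Fredholm alternative says: either (I - K) is invertible, or ker(I - K) ≠ {0} and then range(I - K) = ker((I - K)^*)^⊥, with dim ker(I - K) = dim ker((I - K)^*). Since det(I - K) ≠ 0, 1 is not an eigenvalue of K and ker(I - K) = {0}, so we are in the first case: for every y there is a unique x = (I - K)^(-1) y. (Explicitly, by the Woodbury identity, (I - U V^T)^(-1) = I + U (I_2 - G)^(-1) V^T.)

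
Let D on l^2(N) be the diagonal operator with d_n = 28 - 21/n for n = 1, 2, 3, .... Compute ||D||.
||D|| = 28

For a diagonal operator on l^2 with entries d_n, ||D|| = sup_n |d_n|. Here d_1 = 7, d_2 = 35/2, ..., and d_n = 28 - 21/n increases monotonically toward 28. All terms lie in [7, 28), so |d_n| = d_n and the supremum is the limit 28, which is not attained by any individual d_n. Hence ||D|| = 28.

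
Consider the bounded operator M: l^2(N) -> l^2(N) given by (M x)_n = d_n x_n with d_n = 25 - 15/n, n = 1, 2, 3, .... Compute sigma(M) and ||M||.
sigma(M) = {25 - 15/n : n ≥ 1} ∪ {25}; ||M|| = 25

A bounded diagonal operator on l^2 with diagonal entries d_n has spectrum equal to the closure of {d_n : n ≥ 1}: every d_n is an eigenvalue (with eigenvector e_n), so {d_n} ⊂ sigma(M); the spectrum is closed, so its closure is too; and for lambda not in the closure, (M - lambda I) has bounded inverse (the diagonal entries 1/(d_n - lambda) are bounded). For our sequence d_n = 25 - 15/n, n = 1, 2, 3, ...:
  - {d_n} = {25 - 15/n : n ≥ 1}; the only limit point is 25
  - closure = {25 - 15/n : n ≥ 1} ∪ {25}
For the norm: a diagonal operator has ||M|| = sup_n |d_n|. Here d_n = 25 - 15/n increases monotonically from d_1 = 10 toward 25, with all terms in [10, 25); so sup_n |d_n| = 25 (the supremum is the limit, not attained). So ||M|| = 25.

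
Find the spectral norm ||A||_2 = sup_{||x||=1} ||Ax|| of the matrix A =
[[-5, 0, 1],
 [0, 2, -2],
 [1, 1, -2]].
||A||_2 ≈ 5.3759 (= sqrt(largest eigenvalue of A^T A))

||A||_2 = sigma_max(A) = sqrt(lambda_max(A^T A)). Form the symmetric matrix M = A^T A =
[[26, 1, -7],
 [1, 5, -6],
 [-7, -6, 9]].
Its characteristic polynomial (trace, sum of principal 2x2 minors, determinant of M give the coefficients) is
  p(λ) = det(λ I - M) = λ^3 - 40λ^2 + 323λ - 64.
No integer candidate from the rational root theorem (±divisors of 64) is a root, so the roots are irrational. The cubic discriminant is Δ = 30522580 > 0, so there are three distinct real roots. p(0) = -64 and p(1) = 220 have opposite signs, so a root lies in (0, 1); Newton's method refines it to λ ≈ 0.2032. p(10) = 166 and p(11) = -20 have opposite signs, so a root lies in (10, 11); Newton's method refines it to λ ≈ 10.8965. p(28) = -428 and p(29) = 52 have opposite signs, so a root lies in (28, 29); Newton's method refines it to λ ≈ 28.9003. Check (Vieta): the three roots sum to 40, matching tr M = 40.
So the eigenvalues of A^T A are ≈ 0.2032, 10.8965, 28.9003 (all ≥ 0, as they must be for A^T A). The largest is λ_max ≈ 28.9003, hence ||A||_2 = sqrt(λ_max) ≈ 5.3759.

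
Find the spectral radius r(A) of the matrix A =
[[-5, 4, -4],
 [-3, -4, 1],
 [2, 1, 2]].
r(A) ≈ 5.9191

The eigenvalues of A are the roots of its characteristic polynomial. With M = A (coefficients from the trace, the sum of principal 2x2 minors, and det A):
  p(λ) = det(λ I - M) = λ^3 + 7λ^2 + 21λ - 57.
No integer candidate from the rational root theorem (±divisors of 57) is a root, so the roots are irrational. The cubic discriminant is Δ = -175776 < 0, so there is one real root and a complex-conjugate pair. p(1) = -28 and p(2) = 21 have opposite signs, so a root lies in (1, 2); Newton's method refines it to λ ≈ 1.6269. Dividing out (λ - (1.6269)) leaves approximately λ^2 + 8.6269λ + 35.0354. For λ^2 + 8.6269λ + 35.0354 the discriminant is -65.7176. It is negative, so the remaining roots are the complex-conjugate pair λ ≈ -4.3135 ± 4.0533i. Their product equals the constant term, so |λ|^2 ≈ 35.0354 and |λ| ≈ 5.9191.
Thus the eigenvalues (to 4 decimals) are 1.6269 (modulus 1.6269); -4.3135 ± 4.0533i (modulus 5.9191). The spectral radius is the largest modulus: r(A) ≈ 5.9191. (Cross-check: r(A) ≤ ||A||_2 ≈ 7.8108; equality holds whenever A is normal, though it can also hold for some non-normal A.)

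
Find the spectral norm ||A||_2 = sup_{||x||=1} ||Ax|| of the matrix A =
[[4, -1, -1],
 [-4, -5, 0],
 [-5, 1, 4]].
||A||_2 ≈ 8.3502 (= sqrt(largest eigenvalue of A^T A))

||A||_2 = sigma_max(A) = sqrt(lambda_max(A^T A)). Form the symmetric matrix M = A^T A =
[[57, 11, -24],
 [11, 27, 5],
 [-24, 5, 17]].
Its characteristic polynomial (trace, sum of principal 2x2 minors, determinant of M give the coefficients) is
  p(λ) = det(λ I - M) = λ^3 - 101λ^2 + 2245λ - 4489.
No integer candidate from the rational root theorem (±divisors of 4489) is a root, so the roots are irrational. The cubic discriminant is Δ = 5431154992 > 0, so there are three distinct real roots. p(2) = -395 and p(3) = 1364 have opposite signs, so a root lies in (2, 3); Newton's method refines it to λ ≈ 2.2155. p(29) = 64 and p(30) = -1039 have opposite signs, so a root lies in (29, 30); Newton's method refines it to λ ≈ 29.0587. p(69) = -1936 and p(70) = 761 have opposite signs, so a root lies in (69, 70); Newton's method refines it to λ ≈ 69.7258. Check (Vieta): the three roots sum to 101, matching tr M = 101.
So the eigenvalues of A^T A are ≈ 2.2155, 29.0587, 69.7258 (all ≥ 0, as they must be for A^T A). The largest is λ_max ≈ 69.7258, hence ||A||_2 = sqrt(λ_max) ≈ 8.3502.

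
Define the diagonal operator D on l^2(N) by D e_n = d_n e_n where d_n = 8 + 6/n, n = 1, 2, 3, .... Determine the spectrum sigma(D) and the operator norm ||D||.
sigma(D) = {8 + 6/n : n ≥ 1} ∪ {8}; ||D|| = 14

A bounded diagonal operator on l^2 with diagonal entries d_n has spectrum equal to the closure of {d_n : n ≥ 1}: every d_n is an eigenvalue (with eigenvector e_n), so {d_n} ⊂ sigma(D); the spectrum is closed, so its closure is too; and for lambda not in the closure, (D - lambda I) has bounded inverse (the diagonal entries 1/(d_n - lambda) are bounded). For our sequence d_n = 8 + 6/n, n = 1, 2, 3, ...:
  - {d_n} = {8 + 6/n : n ≥ 1}; the only limit point is 8
  - closure = {8 + 6/n : n ≥ 1} ∪ {8}
For the norm: a diagonal operator has ||D|| = sup_n |d_n|. Here d_n = 8 + 6/n is positive and decreasing, so sup_n |d_n| = d_1 = 8 + 6 = 14. So ||D|| = 14.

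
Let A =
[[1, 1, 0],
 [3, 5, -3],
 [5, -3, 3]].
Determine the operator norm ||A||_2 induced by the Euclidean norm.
||A||_2 ≈ 7.2372 (= sqrt(largest eigenvalue of A^T A))

||A||_2 = sigma_max(A) = sqrt(lambda_max(A^T A)). Form the symmetric matrix M = A^T A =
[[35, 1, 6],
 [1, 35, -24],
 [6, -24, 18]].
Its characteristic polynomial (trace, sum of principal 2x2 minors, determinant of M give the coefficients) is
  p(λ) = det(λ I - M) = λ^3 - 88λ^2 + 1872λ - 324.
No integer candidate from the rational root theorem (±divisors of 324) is a root, so the roots are irrational. The cubic discriminant is Δ = 971840592 > 0, so there are three distinct real roots. p(0) = -324 and p(1) = 1461 have opposite signs, so a root lies in (0, 1); Newton's method refines it to λ ≈ 0.1745. p(35) = 271 and p(36) = -324 have opposite signs, so a root lies in (35, 36); Newton's method refines it to λ ≈ 35.4478. p(52) = -324 and p(53) = 577 have opposite signs, so a root lies in (52, 53); Newton's method refines it to λ ≈ 52.3777. Check (Vieta): the three roots sum to 88, matching tr M = 88.
So the eigenvalues of A^T A are ≈ 0.1745, 35.4478, 52.3777 (all ≥ 0, as they must be for A^T A). The largest is λ_max ≈ 52.3777, hence ||A||_2 = sqrt(λ_max) ≈ 7.2372.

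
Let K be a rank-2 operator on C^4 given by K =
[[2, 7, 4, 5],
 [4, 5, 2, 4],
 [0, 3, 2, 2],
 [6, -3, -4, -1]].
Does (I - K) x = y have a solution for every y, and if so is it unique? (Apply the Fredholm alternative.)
(I - K) is invertible (det(I - K) = -36 ≠ 0), so for every y in C^4 the equation (I - K) x = y has a unique solution.

K has rank 2 and factors as K = U V^T = u1 v1^T + u2 v2^T with u1 = (-1, -2, 0, -3), v1 = (-2, -1, 0, -1), u2 = (2, 1, 1, -2), v2 = (0, 3, 2, 2) (multiplying out reproduces the displayed K). The nonzero eigenvalues of U V^T coincide with those of the 2 x 2 matrix G = V^T U = [[v1·u1, v1·u2], [v2·u1, v2·u2]] = [[7, -3], [-12, 1]], and by the Sylvester determinant identity det(I_4 - U V^T) = det(I_2 - V^T U) = det([[-6, 3], [12, 0]]) = (-6)(0) - (3)(12) = -36. (Direct check: I - K =
[[-1, -7, -4, -5],
 [-4, -4, -2, -4],
 [0, -3, -1, -2],
 [-6, 3, 4, 2]]
has determinant -36.) The finite-dimensional Fredholm alternative says: either (I - K) is invertible, or ker(I - K) ≠ {0} and then range(I - K) = ker((I - K)^*)^⊥, with dim ker(I - K) = dim ker((I - K)^*). Since det(I - K) ≠ 0, 1 is not an eigenvalue of K and ker(I - K) = {0}, so we are in the first case: for every y there is a unique x = (I - K)^(-1) y. (Explicitly, by the Woodbury identity, (I - U V^T)^(-1) = I + U (I_2 - G)^(-1) V^T.)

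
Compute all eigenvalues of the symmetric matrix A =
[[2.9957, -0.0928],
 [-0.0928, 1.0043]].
sigma(A) ≈ {1, 3}

A is real symmetric, so its spectrum consists of real eigenvalues. Expanding the characteristic polynomial of the displayed matrix gives
  det(λ I - A) = p(λ) = λ^2 + (-4)λ + (3).
Solving p(λ) = 0 yields eigenvalues ≈ 1, 3. (A is shown rounded to 4 decimals, so these recover the underlying integer eigenvalues to within that precision.)
Verification: the trace of A = 4 equals the sum of eigenvalues 4, and det(A) ≈ 3.0000 matches the eigenvalue product 3.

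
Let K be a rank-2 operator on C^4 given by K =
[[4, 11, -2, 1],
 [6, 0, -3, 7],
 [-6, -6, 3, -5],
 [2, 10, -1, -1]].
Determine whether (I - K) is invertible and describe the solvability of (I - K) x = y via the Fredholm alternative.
(I - K) is invertible (det(I - K) = -173 ≠ 0), so for every y in C^4 the equation (I - K) x = y has a unique solution.

K has rank 2 and factors as K = U V^T = u1 v1^T + u2 v2^T with u1 = (2, 3, -3, 1), v1 = (2, 1, -1, 2), u2 = (3, -1, -1, 3), v2 = (0, 3, 0, -1) (multiplying out reproduces the displayed K). The nonzero eigenvalues of U V^T coincide with those of the 2 x 2 matrix G = V^T U = [[v1·u1, v1·u2], [v2·u1, v2·u2]] = [[12, 12], [8, -6]], and by the Sylvester determinant identity det(I_4 - U V^T) = det(I_2 - V^T U) = det([[-11, -12], [-8, 7]]) = (-11)(7) - (-12)(-8) = -173. (Direct check: I - K =
[[-3, -11, 2, -1],
 [-6, 1, 3, -7],
 [6, 6, -2, 5],
 [-2, -10, 1, 2]]
has determinant -173.) The finite-dimensional Fredholm alternative says: either (I - K) is invertible, or ker(I - K) ≠ {0} and then range(I - K) = ker((I - K)^*)^⊥, with dim ker(I - K) = dim ker((I - K)^*). Since det(I - K) ≠ 0, 1 is not an eigenvalue of K and ker(I - K) = {0}, so we are in the first case: for every y there is a unique x = (I - K)^(-1) y. (Explicitly, by the Woodbury identity, (I - U V^T)^(-1) = I + U (I_2 - G)^(-1) V^T.)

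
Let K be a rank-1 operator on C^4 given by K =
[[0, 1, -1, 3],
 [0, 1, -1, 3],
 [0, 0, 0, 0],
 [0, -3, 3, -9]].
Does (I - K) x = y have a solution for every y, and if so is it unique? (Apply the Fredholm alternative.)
(I - K) is invertible (det(I - K) = 9 ≠ 0), so for every y in C^4 the equation (I - K) x = y has a unique solution.

K has rank 1, so it is an outer product K = u v^T: every row of K is a multiple of one row vector. Reading off the entries, u = (-1, -1, 0, 3) and v = (0, -1, 1, -3) (row i of K equals u_i·v^T). A rank-one matrix u v^T satisfies K u = u (v·u) and kills the (3)-dimensional subspace v^⊥, so its characteristic polynomial is lambda^3 (lambda - v·u) with v·u = tr K = -8. Hence the eigenvalues of I - K are 1 (multiplicity 3) and 1 - (-8) = 9, so det(I - K) = 9. (Direct check: I - K =
[[1, -1, 1, -3],
 [0, 0, 1, -3],
 [0, 0, 1, 0],
 [0, 3, -3, 10]]
has determinant 9.) The finite-dimensional Fredholm alternative says: either (I - K) is invertible, or ker(I - K) ≠ {0} and then range(I - K) = ker((I - K)^*)^⊥, with dim ker(I - K) = dim ker((I - K)^*). Since det(I - K) ≠ 0, 1 is not an eigenvalue of K and ker(I - K) = {0}, so we are in the first case: for every y there is a unique x = (I - K)^(-1) y. Explicitly, by the Sherman–Morrison formula, (I - u v^T)^(-1) = I + u v^T/(1 - v·u), i.e. (I - K)^(-1) = I + K/(9).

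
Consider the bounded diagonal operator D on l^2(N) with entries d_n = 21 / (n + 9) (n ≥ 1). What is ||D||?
||D|| = 21/10 (attained at n = 1)

For D diagonal, ||D|| = sup_n |d_n| = sup_n 21/(n + 9). This is positive and strictly decreasing in n, so the supremum is attained at n = 1: d_1 = 21/(1 + 9) = 21/10. Hence ||D|| = 21/10.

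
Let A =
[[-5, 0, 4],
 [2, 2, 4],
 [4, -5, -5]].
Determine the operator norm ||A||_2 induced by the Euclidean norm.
||A||_2 ≈ 10.0658 (= sqrt(largest eigenvalue of A^T A))

||A||_2 = sigma_max(A) = sqrt(lambda_max(A^T A)). Form the symmetric matrix M = A^T A =
[[45, -16, -32],
 [-16, 29, 33],
 [-32, 33, 57]].
Its characteristic polynomial (trace, sum of principal 2x2 minors, determinant of M give the coefficients) is
  p(λ) = det(λ I - M) = λ^3 - 131λ^2 + 3154λ - 14884.
No integer candidate from the rational root theorem (±divisors of 14884) is a root, so the roots are irrational. The cubic discriminant is Δ = 16082892820 > 0, so there are three distinct real roots. p(6) = -460 and p(7) = 1118 have opposite signs, so a root lies in (6, 7); Newton's method refines it to λ ≈ 6.2773. p(23) = 526 and p(24) = -820 have opposite signs, so a root lies in (23, 24); Newton's method refines it to λ ≈ 23.4016. p(101) = -2360 and p(102) = 5108 have opposite signs, so a root lies in (101, 102); Newton's method refines it to λ ≈ 101.3211. Check (Vieta): the three roots sum to 131, matching tr M = 131.
So the eigenvalues of A^T A are ≈ 6.2773, 23.4016, 101.3211 (all ≥ 0, as they must be for A^T A). The largest is λ_max ≈ 101.3211, hence ||A||_2 = sqrt(λ_max) ≈ 10.0658.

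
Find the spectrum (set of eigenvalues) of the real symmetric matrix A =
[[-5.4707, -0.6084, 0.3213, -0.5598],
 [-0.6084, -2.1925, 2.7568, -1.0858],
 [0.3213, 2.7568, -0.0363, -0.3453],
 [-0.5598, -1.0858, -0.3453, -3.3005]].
sigma(A) ≈ {-6, -4, -3, 2}

A is real symmetric, so its spectrum consists of real eigenvalues. Expanding the characteristic polynomial of the displayed matrix gives
  det(λ I - A) = p(λ) = λ^4 + (11)λ^3 + (28)λ^2 + (-36)λ + (-144).
Solving p(λ) = 0 yields eigenvalues ≈ -6, -4, -3, 2. (A is shown rounded to 4 decimals, so these recover the underlying integer eigenvalues to within that precision.)
Verification: the trace of A = -11 equals the sum of eigenvalues -11, and det(A) ≈ -144.0001 matches the eigenvalue product -144.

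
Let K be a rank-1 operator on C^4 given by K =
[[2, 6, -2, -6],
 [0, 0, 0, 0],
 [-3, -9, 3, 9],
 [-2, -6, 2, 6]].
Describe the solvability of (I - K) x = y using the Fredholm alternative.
(I - K) is invertible (det(I - K) = -10 ≠ 0), so for every y in C^4 the equation (I - K) x = y has a unique solution.

K has rank 1, so it is an outer product K = u v^T: every row of K is a multiple of one row vector. Reading off the entries, u = (-2, 0, 3, 2) and v = (-1, -3, 1, 3) (row i of K equals u_i·v^T). A rank-one matrix u v^T satisfies K u = u (v·u) and kills the (3)-dimensional subspace v^⊥, so its characteristic polynomial is lambda^3 (lambda - v·u) with v·u = tr K = 11. Hence the eigenvalues of I - K are 1 (multiplicity 3) and 1 - (11) = -10, so det(I - K) = -10. (Direct check: I - K =
[[-1, -6, 2, 6],
 [0, 1, 0, 0],
 [3, 9, -2, -9],
 [2, 6, -2, -5]]
has determinant -10.) The finite-dimensional Fredholm alternative says: either (I - K) is invertible, or ker(I - K) ≠ {0} and then range(I - K) = ker((I - K)^*)^⊥, with dim ker(I - K) = dim ker((I - K)^*). Since det(I - K) ≠ 0, 1 is not an eigenvalue of K and ker(I - K) = {0}, so we are in the first case: for every y there is a unique x = (I - K)^(-1) y. Explicitly, by the Sherman–Morrison formula, (I - u v^T)^(-1) = I + u v^T/(1 - v·u), i.e. (I - K)^(-1) = I + K/(-10).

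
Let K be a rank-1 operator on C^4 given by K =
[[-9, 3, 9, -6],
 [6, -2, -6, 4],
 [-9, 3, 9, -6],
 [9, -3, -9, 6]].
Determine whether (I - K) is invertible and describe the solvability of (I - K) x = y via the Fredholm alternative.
(I - K) is invertible (det(I - K) = -3 ≠ 0), so for every y in C^4 the equation (I - K) x = y has a unique solution.

K has rank 1, so it is an outer product K = u v^T: every row of K is a multiple of one row vector. Reading off the entries, u = (3, -2, 3, -3) and v = (-3, 1, 3, -2) (row i of K equals u_i·v^T). A rank-one matrix u v^T satisfies K u = u (v·u) and kills the (3)-dimensional subspace v^⊥, so its characteristic polynomial is lambda^3 (lambda - v·u) with v·u = tr K = 4. Hence the eigenvalues of I - K are 1 (multiplicity 3) and 1 - (4) = -3, so det(I - K) = -3. (Direct check: I - K =
[[10, -3, -9, 6],
 [-6, 3, 6, -4],
 [9, -3, -8, 6],
 [-9, 3, 9, -5]]
has determinant -3.) The finite-dimensional Fredholm alternative says: either (I - K) is invertible, or ker(I - K) ≠ {0} and then range(I - K) = ker((I - K)^*)^⊥, with dim ker(I - K) = dim ker((I - K)^*). Since det(I - K) ≠ 0, 1 is not an eigenvalue of K and ker(I - K) = {0}, so we are in the first case: for every y there is a unique x = (I - K)^(-1) y. Explicitly, by the Sherman–Morrison formula, (I - u v^T)^(-1) = I + u v^T/(1 - v·u), i.e. (I - K)^(-1) = I + K/(-3).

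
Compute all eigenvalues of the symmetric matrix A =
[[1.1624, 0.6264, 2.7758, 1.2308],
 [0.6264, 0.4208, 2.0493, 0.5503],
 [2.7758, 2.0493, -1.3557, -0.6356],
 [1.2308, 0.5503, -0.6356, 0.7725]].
sigma(A) ≈ {-4, 0, 1, 4}

A is real symmetric, so its spectrum consists of real eigenvalues. Expanding the characteristic polynomial of the displayed matrix gives
  det(λ I - A) = p(λ) = λ^4 + (-1)λ^3 + (-16)λ^2 + (16.0012)λ + (0).
Solving p(λ) = 0 yields eigenvalues ≈ -4, 0, 1, 4. (A is shown rounded to 4 decimals, so these recover the underlying integer eigenvalues to within that precision.)
Verification: the trace of A = 1 equals the sum of eigenvalues 1, and det(A) ≈ 0.0005 matches the eigenvalue product 0.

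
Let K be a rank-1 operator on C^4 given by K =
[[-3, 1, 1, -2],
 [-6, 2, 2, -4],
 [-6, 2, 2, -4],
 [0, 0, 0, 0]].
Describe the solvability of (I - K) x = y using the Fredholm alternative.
(I - K) is singular (det(I - K) = 0, i.e. 1 ∈ sigma(K)). (I - K) x = y is solvable iff y ⊥ ker((I - K)^*) = span{(-3, 1, 1, -2)}, i.e. iff -3y_1 + y_2 + y_3 - 2y_4 = 0. When solvable, the solutions are x = y + c·(1, 2, 2, 0), c arbitrary (ker(I - K) = span{(1, 2, 2, 0)}, dimension 1).

K has rank 1, so it is an outer product K = u v^T: every row of K is a multiple of one row vector. Reading off the entries, u = (1, 2, 2, 0) and v = (-3, 1, 1, -2) (row i of K equals u_i·v^T). A rank-one matrix u v^T satisfies K u = u (v·u) and kills the (3)-dimensional subspace v^⊥, so its characteristic polynomial is lambda^3 (lambda - v·u) with v·u = tr K = 1. Hence the eigenvalues of I - K are 1 (multiplicity 3) and 1 - (1) = 0, so det(I - K) = 0. (Direct check: I - K =
[[4, -1, -1, 2],
 [6, -1, -2, 4],
 [6, -2, -1, 4],
 [0, 0, 0, 1]]
has determinant 0.) So 1 is an eigenvalue of K and (I - K) is not invertible. The finite-dimensional Fredholm alternative says: either (I - K) is invertible, or ker(I - K) ≠ {0} and then range(I - K) = ker((I - K)^*)^⊥, with dim ker(I - K) = dim ker((I - K)^*). We are in the second case, so we need both kernels. Kernel of I - K: (I - K) u = u - u (v·u) = u - u = 0, so ker(I - K) = span{u} = span{(1, 2, 2, 0)} (it is exactly 1-dimensional because rank(I - K) = 3). Kernel of the adjoint: K is real, so (I - K)^* = I - K^T = I - v u^T, and (I - v u^T) v = v - v (u·v) = 0; hence ker((I - K)^*) = span{v} = span{(-3, 1, 1, -2)}. Therefore (I - K) x = y is solvable iff <y, v> = 0, i.e. iff -3y_1 + y_2 + y_3 - 2y_4 = 0. When this holds, K y = u (v·y) = 0, so (I - K) y = y and x = y is a particular solution; the full solution set is the line x = y + c·u = y + c·(1, 2, 2, 0), c ∈ C.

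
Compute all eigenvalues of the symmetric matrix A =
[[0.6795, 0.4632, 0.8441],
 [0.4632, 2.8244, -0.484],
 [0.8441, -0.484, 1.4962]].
sigma(A) ≈ {0, 2, 3}

A is real symmetric, so its spectrum consists of real eigenvalues. Expanding the characteristic polynomial of the displayed matrix gives
  det(λ I - A) = p(λ) = λ^3 + (-5)λ^2 + (6)λ + (0).
Solving p(λ) = 0 yields eigenvalues ≈ 0, 2, 3. (A is shown rounded to 4 decimals, so these recover the underlying integer eigenvalues to within that precision.)
Verification: the trace of A = 5 equals the sum of eigenvalues 5, and det(A) ≈ 0.0004 matches the eigenvalue product 0.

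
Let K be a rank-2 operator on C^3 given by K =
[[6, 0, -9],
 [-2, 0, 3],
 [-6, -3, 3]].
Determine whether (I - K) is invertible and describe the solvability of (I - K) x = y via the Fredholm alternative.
(I - K) is invertible (det(I - K) = -35 ≠ 0), so for every y in C^3 the equation (I - K) x = y has a unique solution.

K has rank 2 and factors as K = U V^T = u1 v1^T + u2 v2^T with u1 = (-3, 1, 2), v1 = (-2, 0, 3), u2 = (0, 0, 1), v2 = (-2, -3, -3) (multiplying out reproduces the displayed K). The nonzero eigenvalues of U V^T coincide with those of the 2 x 2 matrix G = V^T U = [[v1·u1, v1·u2], [v2·u1, v2·u2]] = [[12, 3], [-3, -3]], and by the Sylvester determinant identity det(I_3 - U V^T) = det(I_2 - V^T U) = det([[-11, -3], [3, 4]]) = (-11)(4) - (-3)(3) = -35. (Direct check: I - K =
[[-5, 0, 9],
 [2, 1, -3],
 [6, 3, -2]]
has determinant -35.) The finite-dimensional Fredholm alternative says: either (I - K) is invertible, or ker(I - K) ≠ {0} and then range(I - K) = ker((I - K)^*)^⊥, with dim ker(I - K) = dim ker((I - K)^*). Since det(I - K) ≠ 0, 1 is not an eigenvalue of K and ker(I - K) = {0}, so we are in the first case: for every y there is a unique x = (I - K)^(-1) y. (Explicitly, by the Woodbury identity, (I - U V^T)^(-1) = I + U (I_2 - G)^(-1) V^T.)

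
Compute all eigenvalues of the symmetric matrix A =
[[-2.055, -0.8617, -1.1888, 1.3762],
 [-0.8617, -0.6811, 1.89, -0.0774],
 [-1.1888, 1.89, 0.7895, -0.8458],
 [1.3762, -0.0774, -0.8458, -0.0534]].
sigma(A) ≈ {-3, -2, 0, 3}

A is real symmetric, so its spectrum consists of real eigenvalues. Expanding the characteristic polynomial of the displayed matrix gives
  det(λ I - A) = p(λ) = λ^4 + (2)λ^3 + (-9)λ^2 + (-17.9989)λ + (0.0012).
Solving p(λ) = 0 yields eigenvalues ≈ -3, -2, 0, 3. (A is shown rounded to 4 decimals, so these recover the underlying integer eigenvalues to within that precision.)
Verification: the trace of A = -2 equals the sum of eigenvalues -2, and det(A) ≈ 0.0012 matches the eigenvalue product 0.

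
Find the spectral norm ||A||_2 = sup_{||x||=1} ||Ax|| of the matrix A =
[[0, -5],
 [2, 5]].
||A||_2 = sqrt((54 + sqrt(2516))/2) ≈ 7.2166 (= sqrt(largest eigenvalue of A^T A))

||A||_2 = sigma_max(A) = sqrt(lambda_max(A^T A)). Form the symmetric matrix M = A^T A =
[[4, 10],
 [10, 50]].
Its characteristic polynomial (trace, determinant of M give the coefficients) is
  p(λ) = det(λ I - M) = λ^2 - 54λ + 100.
For λ^2 - 54λ + 100 the discriminant is 2516. It is nonnegative but not a perfect square, so the roots are real and irrational: λ = (54 ± sqrt(2516))/2 ≈ 52.0799, 1.9201.
So the eigenvalues of A^T A are ≈ 1.9201, 52.0799 (all ≥ 0, as they must be for A^T A). The largest is λ_max = (54 + sqrt(2516))/2 ≈ 52.0799, hence ||A||_2 = sqrt(λ_max) = sqrt((54 + sqrt(2516))/2) ≈ 7.2166.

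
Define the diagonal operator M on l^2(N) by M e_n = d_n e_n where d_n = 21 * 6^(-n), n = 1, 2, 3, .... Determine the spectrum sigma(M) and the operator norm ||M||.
sigma(M) = {21 * 6^(-n) : n ≥ 1} ∪ {0}; ||M|| = 7/2

A bounded diagonal operator on l^2 with diagonal entries d_n has spectrum equal to the closure of {d_n : n ≥ 1}: every d_n is an eigenvalue (with eigenvector e_n), so {d_n} ⊂ sigma(M); the spectrum is closed, so its closure is too; and for lambda not in the closure, (M - lambda I) has bounded inverse (the diagonal entries 1/(d_n - lambda) are bounded). For our sequence d_n = 21 * 6^(-n), n = 1, 2, 3, ...:
  - {d_n} = {21 * 6^(-n) : n ≥ 1}; the only limit point is 0
  - closure = {21 * 6^(-n) : n ≥ 1} ∪ {0}
For the norm: a diagonal operator has ||M|| = sup_n |d_n|. Here d_n = 21 * 6^(-n) is positive and decreasing, so sup_n |d_n| = d_1 = 21/6 = 7/2. So ||M|| = 7/2.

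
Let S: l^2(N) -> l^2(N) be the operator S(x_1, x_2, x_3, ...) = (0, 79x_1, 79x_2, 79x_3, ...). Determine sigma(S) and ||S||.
sigma(S) = closed disk {z in C : |z| ≤ 79}; ||S|| = 79

Note S = 79·U where U is the unit right shift (U x)_k = x_{k-1} (with x_0 := 0); so ||S|| = 79||U|| and sigma(S) = 79·sigma(U). ||S x||^2 = sum_{k≥1} |79x_k|^2 = 6241||x||^2, so ||S|| = 79 and sigma(S) ⊂ {|z| ≤ 79}. For any |lambda| < 79, the equation (S - lambda I) x = 0 forces x_1 = 0, then 79x_k = lambda x_{k+1} ⇒ x = 0, so S has no eigenvalues. But (S - lambda I) is not surjective for |lambda| < 79: solving (S - lambda I) x = e_1 would require x_n proportional to (lambda/79)^(-n), which is not in l^2. So every |lambda| < 79 lies in the residual spectrum. The boundary |lambda| = 79 is in the approximate point spectrum (the spectrum is closed). Hence sigma(S) is the closed disk of radius 79.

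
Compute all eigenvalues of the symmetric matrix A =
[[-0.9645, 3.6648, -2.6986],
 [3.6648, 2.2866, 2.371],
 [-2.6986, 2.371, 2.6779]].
sigma(A) ≈ {-5, 4, 5}

A is real symmetric, so its spectrum consists of real eigenvalues. Expanding the characteristic polynomial of the displayed matrix gives
  det(λ I - A) = p(λ) = λ^3 + (-4)λ^2 + (-25)λ + (100).
Solving p(λ) = 0 yields eigenvalues ≈ -5, 4, 5. (A is shown rounded to 4 decimals, so these recover the underlying integer eigenvalues to within that precision.)
Verification: the trace of A = 4 equals the sum of eigenvalues 4, and det(A) ≈ -99.9997 matches the eigenvalue product -100.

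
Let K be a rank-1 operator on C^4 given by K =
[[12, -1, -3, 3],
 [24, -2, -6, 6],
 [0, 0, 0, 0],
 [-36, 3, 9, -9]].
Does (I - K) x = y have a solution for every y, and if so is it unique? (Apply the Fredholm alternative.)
(I - K) is singular (det(I - K) = 0, i.e. 1 ∈ sigma(K)). (I - K) x = y is solvable iff y ⊥ ker((I - K)^*) = span{(12, -1, -3, 3)}, i.e. iff 12y_1 - y_2 - 3y_3 + 3y_4 = 0. When solvable, the solutions are x = y + c·(1, 2, 0, -3), c arbitrary (ker(I - K) = span{(1, 2, 0, -3)}, dimension 1).

K has rank 1, so it is an outer product K = u v^T: every row of K is a multiple of one row vector. Reading off the entries, u = (1, 2, 0, -3) and v = (12, -1, -3, 3) (row i of K equals u_i·v^T). A rank-one matrix u v^T satisfies K u = u (v·u) and kills the (3)-dimensional subspace v^⊥, so its characteristic polynomial is lambda^3 (lambda - v·u) with v·u = tr K = 1. Hence the eigenvalues of I - K are 1 (multiplicity 3) and 1 - (1) = 0, so det(I - K) = 0. (Direct check: I - K =
[[-11, 1, 3, -3],
 [-24, 3, 6, -6],
 [0, 0, 1, 0],
 [36, -3, -9, 10]]
has determinant 0.) So 1 is an eigenvalue of K and (I - K) is not invertible. The finite-dimensional Fredholm alternative says: either (I - K) is invertible, or ker(I - K) ≠ {0} and then range(I - K) = ker((I - K)^*)^⊥, with dim ker(I - K) = dim ker((I - K)^*). We are in the second case, so we need both kernels. Kernel of I - K: (I - K) u = u - u (v·u) = u - u = 0, so ker(I - K) = span{u} = span{(1, 2, 0, -3)} (it is exactly 1-dimensional because rank(I - K) = 3). Kernel of the adjoint: K is real, so (I - K)^* = I - K^T = I - v u^T, and (I - v u^T) v = v - v (u·v) = 0; hence ker((I - K)^*) = span{v} = span{(12, -1, -3, 3)}. Therefore (I - K) x = y is solvable iff <y, v> = 0, i.e. iff 12y_1 - y_2 - 3y_3 + 3y_4 = 0. When this holds, K y = u (v·y) = 0, so (I - K) y = y and x = y is a particular solution; the full solution set is the line x = y + c·u = y + c·(1, 2, 0, -3), c ∈ C.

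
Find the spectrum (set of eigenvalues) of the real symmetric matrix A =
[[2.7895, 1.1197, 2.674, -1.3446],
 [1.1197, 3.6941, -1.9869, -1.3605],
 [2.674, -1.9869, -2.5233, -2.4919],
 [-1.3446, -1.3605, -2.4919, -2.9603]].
sigma(A) ≈ {-6, -2, 4, 5}

A is real symmetric, so its spectrum consists of real eigenvalues. Expanding the characteristic polynomial of the displayed matrix gives
  det(λ I - A) = p(λ) = λ^4 + (-1)λ^3 + (-40)λ^2 + (51.9979)λ + (239.9956).
Solving p(λ) = 0 yields eigenvalues ≈ -6, -2, 4, 5. (A is shown rounded to 4 decimals, so these recover the underlying integer eigenvalues to within that precision.)
Verification: the trace of A = 1 equals the sum of eigenvalues 1, and det(A) ≈ 239.9956 matches the eigenvalue product 240.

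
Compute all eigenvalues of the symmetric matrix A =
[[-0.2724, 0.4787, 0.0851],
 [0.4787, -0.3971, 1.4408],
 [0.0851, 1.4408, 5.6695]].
sigma(A) ≈ {-1, 0, 6}

A is real symmetric, so its spectrum consists of real eigenvalues. Expanding the characteristic polynomial of the displayed matrix gives
  det(λ I - A) = p(λ) = λ^3 + (-5)λ^2 + (-6)λ + (0).
Solving p(λ) = 0 yields eigenvalues ≈ -1, 0, 6. (A is shown rounded to 4 decimals, so these recover the underlying integer eigenvalues to within that precision.)
Verification: the trace of A = 5 equals the sum of eigenvalues 5, and det(A) ≈ -0.0002 matches the eigenvalue product 0.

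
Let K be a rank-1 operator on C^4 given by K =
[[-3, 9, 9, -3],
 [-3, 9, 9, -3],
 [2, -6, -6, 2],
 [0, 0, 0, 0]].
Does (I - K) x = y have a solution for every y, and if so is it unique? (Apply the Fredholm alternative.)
(I - K) is invertible (det(I - K) = 1 ≠ 0), so for every y in C^4 the equation (I - K) x = y has a unique solution.

K has rank 1, so it is an outer product K = u v^T: every row of K is a multiple of one row vector. Reading off the entries, u = (3, 3, -2, 0) and v = (-1, 3, 3, -1) (row i of K equals u_i·v^T). A rank-one matrix u v^T satisfies K u = u (v·u) and kills the (3)-dimensional subspace v^⊥, so its characteristic polynomial is lambda^3 (lambda - v·u) with v·u = tr K = 0. Hence the eigenvalues of I - K are 1 (multiplicity 3) and 1 - (0) = 1, so det(I - K) = 1. (Direct check: I - K =
[[4, -9, -9, 3],
 [3, -8, -9, 3],
 [-2, 6, 7, -2],
 [0, 0, 0, 1]]
has determinant 1.) The finite-dimensional Fredholm alternative says: either (I - K) is invertible, or ker(I - K) ≠ {0} and then range(I - K) = ker((I - K)^*)^⊥, with dim ker(I - K) = dim ker((I - K)^*). Since det(I - K) ≠ 0, 1 is not an eigenvalue of K and ker(I - K) = {0}, so we are in the first case: for every y there is a unique x = (I - K)^(-1) y. Explicitly, by the Sherman–Morrison formula, (I - u v^T)^(-1) = I + u v^T/(1 - v·u), i.e. (I - K)^(-1) = I + K.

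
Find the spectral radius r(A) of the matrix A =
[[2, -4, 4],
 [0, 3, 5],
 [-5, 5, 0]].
r(A) ≈ 7.0633

The eigenvalues of A are the roots of its characteristic polynomial. With M = A (coefficients from the trace, the sum of principal 2x2 minors, and det A):
  p(λ) = det(λ I - M) = λ^3 - 5λ^2 + λ - 110.
No integer candidate from the rational root theorem (±divisors of 110) is a root, so the roots are irrational. The cubic discriminant is Δ = -371779 < 0, so there is one real root and a complex-conjugate pair. p(7) = -5 and p(8) = 90 have opposite signs, so a root lies in (7, 8); Newton's method refines it to λ ≈ 7.0633. Dividing out (λ - (7.0633)) leaves approximately λ^2 + 2.0633λ + 15.5735. For λ^2 + 2.0633λ + 15.5735 the discriminant is -58.0369. It is negative, so the remaining roots are the complex-conjugate pair λ ≈ -1.0316 ± 3.8091i. Their product equals the constant term, so |λ|^2 ≈ 15.5735 and |λ| ≈ 3.9463.
Thus the eigenvalues (to 4 decimals) are 7.0633 (modulus 7.0633); -1.0316 ± 3.8091i (modulus 3.9463). The spectral radius is the largest modulus: r(A) ≈ 7.0633. (Cross-check: r(A) ≤ ||A||_2 ≈ 8.6626; equality holds whenever A is normal, though it can also hold for some non-normal A.)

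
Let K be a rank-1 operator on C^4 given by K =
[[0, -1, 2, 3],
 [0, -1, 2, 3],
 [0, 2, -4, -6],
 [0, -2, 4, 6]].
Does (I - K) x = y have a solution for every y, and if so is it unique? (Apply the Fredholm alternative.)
(I - K) is singular (det(I - K) = 0, i.e. 1 ∈ sigma(K)). (I - K) x = y is solvable iff y ⊥ ker((I - K)^*) = span{(0, -1, 2, 3)}, i.e. iff -y_2 + 2y_3 + 3y_4 = 0. When solvable, the solutions are x = y + c·(1, 1, -2, 2), c arbitrary (ker(I - K) = span{(1, 1, -2, 2)}, dimension 1).

K has rank 1, so it is an outer product K = u v^T: every row of K is a multiple of one row vector. Reading off the entries, u = (1, 1, -2, 2) and v = (0, -1, 2, 3) (row i of K equals u_i·v^T). A rank-one matrix u v^T satisfies K u = u (v·u) and kills the (3)-dimensional subspace v^⊥, so its characteristic polynomial is lambda^3 (lambda - v·u) with v·u = tr K = 1. Hence the eigenvalues of I - K are 1 (multiplicity 3) and 1 - (1) = 0, so det(I - K) = 0. (Direct check: I - K =
[[1, 1, -2, -3],
 [0, 2, -2, -3],
 [0, -2, 5, 6],
 [0, 2, -4, -5]]
has determinant 0.) So 1 is an eigenvalue of K and (I - K) is not invertible. The finite-dimensional Fredholm alternative says: either (I - K) is invertible, or ker(I - K) ≠ {0} and then range(I - K) = ker((I - K)^*)^⊥, with dim ker(I - K) = dim ker((I - K)^*). We are in the second case, so we need both kernels. Kernel of I - K: (I - K) u = u - u (v·u) = u - u = 0, so ker(I - K) = span{u} = span{(1, 1, -2, 2)} (it is exactly 1-dimensional because rank(I - K) = 3). Kernel of the adjoint: K is real, so (I - K)^* = I - K^T = I - v u^T, and (I - v u^T) v = v - v (u·v) = 0; hence ker((I - K)^*) = span{v} = span{(0, -1, 2, 3)}. Therefore (I - K) x = y is solvable iff <y, v> = 0, i.e. iff -y_2 + 2y_3 + 3y_4 = 0. When this holds, K y = u (v·y) = 0, so (I - K) y = y and x = y is a particular solution; the full solution set is the line x = y + c·u = y + c·(1, 1, -2, 2), c ∈ C.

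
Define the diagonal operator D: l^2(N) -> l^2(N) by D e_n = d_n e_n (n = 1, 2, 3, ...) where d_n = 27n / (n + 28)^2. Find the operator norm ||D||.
||D|| = 27/112 (attained at n = 28)

For D diagonal, ||D|| = sup_n |d_n|. Treat f(x) = 27x / (x + 28)^2 for real x > 0. By the quotient rule, f'(x) = 27(28 - x)/(x + 28)^3, which is positive for x < 28 and negative for x > 28. So f has a unique maximum at x = 28, and since 28 is a positive integer, the supremum over n ≥ 1 is attained at n = 28: d_28 = 27·28/(28 + 28)^2 = 27·28/3136 = 27/112. Hence ||D|| = 27/112.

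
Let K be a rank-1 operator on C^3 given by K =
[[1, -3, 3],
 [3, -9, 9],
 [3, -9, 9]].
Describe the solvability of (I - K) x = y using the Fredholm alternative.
(I - K) is singular (det(I - K) = 0, i.e. 1 ∈ sigma(K)). (I - K) x = y is solvable iff y ⊥ ker((I - K)^*) = span{(1, -3, 3)}, i.e. iff y_1 - 3y_2 + 3y_3 = 0. When solvable, the solutions are x = y + c·(1, 3, 3), c arbitrary (ker(I - K) = span{(1, 3, 3)}, dimension 1).

K has rank 1, so it is an outer product K = u v^T: every row of K is a multiple of one row vector. Reading off the entries, u = (1, 3, 3) and v = (1, -3, 3) (row i of K equals u_i·v^T). A rank-one matrix u v^T satisfies K u = u (v·u) and kills the (2)-dimensional subspace v^⊥, so its characteristic polynomial is lambda^2 (lambda - v·u) with v·u = tr K = 1. Hence the eigenvalues of I - K are 1 (multiplicity 2) and 1 - (1) = 0, so det(I - K) = 0. (Direct check: I - K =
[[0, 3, -3],
 [-3, 10, -9],
 [-3, 9, -8]]
has determinant 0.) So 1 is an eigenvalue of K and (I - K) is not invertible. The finite-dimensional Fredholm alternative says: either (I - K) is invertible, or ker(I - K) ≠ {0} and then range(I - K) = ker((I - K)^*)^⊥, with dim ker(I - K) = dim ker((I - K)^*). We are in the second case, so we need both kernels. Kernel of I - K: (I - K) u = u - u (v·u) = u - u = 0, so ker(I - K) = span{u} = span{(1, 3, 3)} (it is exactly 1-dimensional because rank(I - K) = 2). Kernel of the adjoint: K is real, so (I - K)^* = I - K^T = I - v u^T, and (I - v u^T) v = v - v (u·v) = 0; hence ker((I - K)^*) = span{v} = span{(1, -3, 3)}. Therefore (I - K) x = y is solvable iff <y, v> = 0, i.e. iff y_1 - 3y_2 + 3y_3 = 0. When this holds, K y = u (v·y) = 0, so (I - K) y = y and x = y is a particular solution; the full solution set is the line x = y + c·u = y + c·(1, 3, 3), c ∈ C.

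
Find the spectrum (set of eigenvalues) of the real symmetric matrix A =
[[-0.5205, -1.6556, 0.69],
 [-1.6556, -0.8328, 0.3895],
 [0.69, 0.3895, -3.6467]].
sigma(A) ≈ {-4, -2, 1}

A is real symmetric, so its spectrum consists of real eigenvalues. Expanding the characteristic polynomial of the displayed matrix gives
  det(λ I - A) = p(λ) = λ^3 + (5)λ^2 + (2)λ + (-8).
Solving p(λ) = 0 yields eigenvalues ≈ -4, -2, 1. (A is shown rounded to 4 decimals, so these recover the underlying integer eigenvalues to within that precision.)
Verification: the trace of A = -5 equals the sum of eigenvalues -5, and det(A) ≈ 8.0005 matches the eigenvalue product 8.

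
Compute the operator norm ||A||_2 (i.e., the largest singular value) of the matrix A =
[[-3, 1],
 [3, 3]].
||A||_2 = sqrt((28 + sqrt(208))/2) ≈ 4.6056 (= sqrt(largest eigenvalue of A^T A))

||A||_2 = sigma_max(A) = sqrt(lambda_max(A^T A)). Form the symmetric matrix M = A^T A =
[[18, 6],
 [6, 10]].
Its characteristic polynomial (trace, determinant of M give the coefficients) is
  p(λ) = det(λ I - M) = λ^2 - 28λ + 144.
For λ^2 - 28λ + 144 the discriminant is 208. It is nonnegative but not a perfect square, so the roots are real and irrational: λ = (28 ± sqrt(208))/2 ≈ 21.2111, 6.7889.
So the eigenvalues of A^T A are ≈ 6.7889, 21.2111 (all ≥ 0, as they must be for A^T A). The largest is λ_max = (28 + sqrt(208))/2 ≈ 21.2111, hence ||A||_2 = sqrt(λ_max) = sqrt((28 + sqrt(208))/2) ≈ 4.6056.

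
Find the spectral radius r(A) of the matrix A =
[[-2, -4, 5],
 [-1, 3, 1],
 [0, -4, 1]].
r(A) = (3 + sqrt(17))/2 ≈ 3.5616

The eigenvalues of A are the roots of its characteristic polynomial. With M = A (coefficients from the trace, the sum of principal 2x2 minors, and det A):
  p(λ) = det(λ I - M) = λ^3 - 2λ^2 - 5λ - 2.
By the rational root theorem any rational root is an integer divisor of 2. Testing λ = -1: p(-1) = -1 - 2 + 5 - 2 = 0, so λ = -1 is a root. Dividing out (λ + 1) leaves p(λ) = (λ + 1)(λ^2 - 3λ - 2). For λ^2 - 3λ - 2 the discriminant is 17. It is nonnegative but not a perfect square, so the roots are real and irrational: λ = (3 ± sqrt(17))/2 ≈ 3.5616, -0.5616.
Thus the eigenvalues (to 4 decimals) are 3.5616 (modulus 3.5616); -0.5616 (modulus 0.5616); -1 (modulus 1). The spectral radius is the largest modulus: r(A) = (3 + sqrt(17))/2 ≈ 3.5616. (Cross-check: r(A) ≤ ||A||_2 ≈ 7.631; equality holds whenever A is normal, though it can also hold for some non-normal A.)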